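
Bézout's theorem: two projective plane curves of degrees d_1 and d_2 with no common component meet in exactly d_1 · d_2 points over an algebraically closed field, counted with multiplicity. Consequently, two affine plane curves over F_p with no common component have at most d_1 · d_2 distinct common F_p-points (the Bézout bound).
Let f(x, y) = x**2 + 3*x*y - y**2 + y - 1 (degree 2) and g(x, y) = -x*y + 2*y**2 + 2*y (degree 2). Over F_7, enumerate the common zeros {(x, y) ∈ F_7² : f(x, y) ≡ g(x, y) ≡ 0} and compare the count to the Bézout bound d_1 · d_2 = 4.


Common zeros: {(1, 0), (6, 0)}; count = 2; Bézout bound = 4.

deg(f) = 2, deg(g) = 2, so Bézout bound = 4.
Scan x ∈ F_7. For each x, list the y ∈ F_7 with f(x, y) ≡ 0 and those with g(x, y) ≡ 0 (mod 7); the common zeros in that column are the intersection.
  x = 0: f ≡ 0 at y ∈ {3, 5}; g ≡ 0 at y ∈ {0, 6}; common: ∅.
  x = 1: f ≡ 0 at y ∈ {0, 4}; g ≡ 0 at y ∈ {0, 3}; common: {0}.
  x = 2: f ≡ 0 at y ∈ ∅; g ≡ 0 at y ∈ {0}; common: ∅.
  x = 3: f ≡ 0 at y ∈ ∅; g ≡ 0 at y ∈ {0, 4}; common: ∅.
  x = 4: f ≡ 0 at y ∈ ∅; g ≡ 0 at y ∈ {0, 1}; common: ∅.
  x = 5: f ≡ 0 at y ∈ {3, 6}; g ≡ 0 at y ∈ {0, 5}; common: ∅.
  x = 6: f ≡ 0 at y ∈ {0, 5}; g ≡ 0 at y ∈ {0, 2}; common: {0}.
Collecting: common zeros = {(1, 0), (6, 0)}, so the count is 2.
Comparison with the Bézout bound: 2 ≤ 4 = deg(f)·deg(g), as expected for curves with no common component (the affine F_7-count falls short of the bound because intersections may lie at infinity, over extension fields, or carry multiplicity).


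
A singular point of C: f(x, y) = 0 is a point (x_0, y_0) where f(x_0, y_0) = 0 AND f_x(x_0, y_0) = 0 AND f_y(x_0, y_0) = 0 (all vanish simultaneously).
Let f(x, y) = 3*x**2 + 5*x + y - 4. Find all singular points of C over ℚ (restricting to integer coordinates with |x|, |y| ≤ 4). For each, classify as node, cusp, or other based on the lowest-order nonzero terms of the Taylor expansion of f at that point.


No singular points in the scanned grid; C is smooth there.

Compute partial derivatives:
  f_x = 6*x + 5.
  f_y = 1.
f_y = 1 is a nonzero constant, so f_y never vanishes: no point (x, y) can satisfy f = f_x = f_y = 0. In particular no (x, y) ∈ {−4, ..., 4}² is singular; the curve is smooth.


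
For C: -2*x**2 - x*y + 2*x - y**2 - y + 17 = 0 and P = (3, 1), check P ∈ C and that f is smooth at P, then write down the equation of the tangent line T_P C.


Tangent line at P: -11*x - 6*y + 39 = 0.

Step 1: f(3, 1) = 0, so P lies on C.
Step 2: partial derivatives
  f_x(x, y) = -4*x - y + 2, f_y(x, y) = -x - 2*y - 1.
  f_x(P) = -11, f_y(P) = -6 (gradient nonzero, so P is smooth).
Step 3: tangent line at P: -11·(x − 3) + -6·(y − 1) = 0.
Expanding: -11*x - 6*y + 39 = 0.


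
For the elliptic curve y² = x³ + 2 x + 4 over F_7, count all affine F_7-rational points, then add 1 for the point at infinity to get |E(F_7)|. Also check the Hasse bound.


Affine points = {(0, 2), (0, 5), (1, 0), (2, 3), (2, 4), (3, 3), (3, 4), (6, 1), (6, 6)}; affine count = 9; |E(F_7)| = 10.

Discriminant check: Δ ∝ 4a³ + 27b² = 4·2³ + 27·4² = 4·8 + 27·16 ≡ 2 (mod 7). Nonzero ⇒ E is nonsingular.
For each x ∈ F_7, compute rhs = x³ + 2·x + 4 mod 7, then count y ∈ F_7 with y² ≡ rhs.
  x = 0: rhs = 4, matching y values: 2, 5 (2 points).
  x = 1: rhs = 0, matching y values: 0 (1 points).
  x = 2: rhs = 2, matching y values: 3, 4 (2 points).
  x = 3: rhs = 2, matching y values: 3, 4 (2 points).
  x = 4: rhs = 6, matching y values: none (0 points).
  x = 5: rhs = 6, matching y values: none (0 points).
  x = 6: rhs = 1, matching y values: 1, 6 (2 points).
Total affine count: 9.
Full point count |E(F_7)| = 9 + 1 = 10.
Hasse bound: |10 − (7+1)| = |2| = 2 ≤ 2√7 ≈ 5.2915 ✓.


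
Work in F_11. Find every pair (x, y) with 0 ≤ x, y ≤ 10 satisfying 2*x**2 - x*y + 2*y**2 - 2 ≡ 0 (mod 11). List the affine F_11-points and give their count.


Affine F_11-points: {(0, 1), (0, 10), (1, 0), (1, 6), (2, 6), (5, 9), (5, 10), (6, 1), (6, 2), (9, 5), (10, 0), (10, 5)}; count = 12.

For each of the 121 pairs (x, y) ∈ F_11², evaluate f(x, y) mod 11. Record the zeros.
  x = 0: [0↦9, 1↦0, 2↦6, 3↦5, 4↦8, 5↦4, 6↦4, 7↦8, 8↦5, 9↦6, 10↦0]  zeros at y ∈ {1, 10}
  x = 1: [0↦0, 1↦1, 2↦6, 3↦4, 4↦6, 5↦1, 6↦0, 7↦3, 8↦10, 9↦10, 10↦3]  zeros at y ∈ {0, 6}
  x = 2: [0↦6, 1↦6, 2↦10, 3↦7, 4↦8, 5↦2, 6↦0, 7↦2, 8↦8, 9↦7, 10↦10]  zeros at y ∈ {6}
  x = 3: [0↦5, 1↦4, 2↦7, 3↦3, 4↦3, 5↦7, 6↦4, 7↦5, 8↦10, 9↦8, 10↦10]  zeros at y ∈ ∅
  x = 4: [0↦8, 1↦6, 2↦8, 3↦3, 4↦2, 5↦5, 6↦1, 7↦1, 8↦5, 9↦2, 10↦3]  zeros at y ∈ ∅
  x = 5: [0↦4, 1↦1, 2↦2, 3↦7, 4↦5, 5↦7, 6↦2, 7↦1, 8↦4, 9↦0, 10↦0]  zeros at y ∈ {9, 10}
  x = 6: [0↦4, 1↦0, 2↦0, 3↦4, 4↦1, 5↦2, 6↦7, 7↦5, 8↦7, 9↦2, 10↦1]  zeros at y ∈ {1, 2}
  x = 7: [0↦8, 1↦3, 2↦2, 3↦5, 4↦1, 5↦1, 6↦5, 7↦2, 8↦3, 9↦8, 10↦6]  zeros at y ∈ ∅
  x = 8: [0↦5, 1↦10, 2↦8, 3↦10, 4↦5, 5↦4, 6↦7, 7↦3, 8↦3, 9↦7, 10↦4]  zeros at y ∈ ∅
  x = 9: [0↦6, 1↦10, 2↦7, 3↦8, 4↦2, 5↦0, 6↦2, 7↦8, 8↦7, 9↦10, 10↦6]  zeros at y ∈ {5}
  x = 10: [0↦0, 1↦3, 2↦10, 3↦10, 4↦3, 5↦0, 6↦1, 7↦6, 8↦4, 9↦6, 10↦1]  zeros at y ∈ {0, 5}
Collecting zeros: affine points = {(0, 1), (0, 10), (1, 0), (1, 6), (2, 6), (5, 9), (5, 10), (6, 1), (6, 2), (9, 5), (10, 0), (10, 5)}.
Total count |C(F_11)_aff| = 12.


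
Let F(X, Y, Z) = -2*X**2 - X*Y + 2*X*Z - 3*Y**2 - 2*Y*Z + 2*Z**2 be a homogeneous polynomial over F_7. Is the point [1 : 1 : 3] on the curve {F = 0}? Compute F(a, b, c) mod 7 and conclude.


F(1,1,3) ≡ 5 (mod 7); P is NOT on the curve.

Evaluate F(1, 1, 3) term-by-term (mod 7).
  -2*X**2 ↦ -2·1·1·1 = -2
  -X*Y ↦ -1·1·1·1 = -1
  2*X*Z ↦ 2·1·1·3 = 6
  -3*Y**2 ↦ -3·1·1·1 = -3
  -2*Y*Z ↦ -2·1·1·3 = -6
  2*Z**2 ↦ 2·1·1·9 = 18
Sum: F(1, 1, 3) = (-2) + (-1) + (6) + (-3) + (-6) + (18) = 12.
Reducing mod 7: 12 ≡ 5 (mod 7).
Since F(a, b, c) ≡ 5 ≠ 0 (mod 7), P does NOT lie on the curve.


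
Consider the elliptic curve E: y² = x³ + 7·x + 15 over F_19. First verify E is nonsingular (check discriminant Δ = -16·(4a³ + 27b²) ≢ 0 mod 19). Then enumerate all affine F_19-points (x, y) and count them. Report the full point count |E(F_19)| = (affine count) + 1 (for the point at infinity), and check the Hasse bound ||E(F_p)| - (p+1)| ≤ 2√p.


Affine points = {(1, 2), (1, 17), (3, 5), (3, 14), (5, 2), (5, 17), (6, 8), (6, 11), (9, 3), (9, 16), (11, 6), (11, 13), (13, 2), (13, 17), (14, 8), (14, 11), (16, 9), (16, 10), (18, 8), (18, 11)}; affine count = 20; |E(F_19)| = 21.

Discriminant check: Δ ∝ 4a³ + 27b² = 4·7³ + 27·15² = 4·343 + 27·225 ≡ 18 (mod 19). Nonzero ⇒ E is nonsingular.
For each x ∈ F_19, compute rhs = x³ + 7·x + 15 mod 19, then count y ∈ F_19 with y² ≡ rhs.
  x = 0: rhs = 15, matching y values: none (0 points).
  x = 1: rhs = 4, matching y values: 2, 17 (2 points).
  x = 2: rhs = 18, matching y values: none (0 points).
  x = 3: rhs = 6, matching y values: 5, 14 (2 points).
  x = 4: rhs = 12, matching y values: none (0 points).
  x = 5: rhs = 4, matching y values: 2, 17 (2 points).
  x = 6: rhs = 7, matching y values: 8, 11 (2 points).
  x = 7: rhs = 8, matching y values: none (0 points).
  x = 8: rhs = 13, matching y values: none (0 points).
  x = 9: rhs = 9, matching y values: 3, 16 (2 points).
  x = 10: rhs = 2, matching y values: none (0 points).
  x = 11: rhs = 17, matching y values: 6, 13 (2 points).
  x = 12: rhs = 3, matching y values: none (0 points).
  x = 13: rhs = 4, matching y values: 2, 17 (2 points).
  x = 14: rhs = 7, matching y values: 8, 11 (2 points).
  x = 15: rhs = 18, matching y values: none (0 points).
  x = 16: rhs = 5, matching y values: 9, 10 (2 points).
  x = 17: rhs = 12, matching y values: none (0 points).
  x = 18: rhs = 7, matching y values: 8, 11 (2 points).
Total affine count: 20.
Full point count |E(F_19)| = 20 + 1 = 21.
Hasse bound: |21 − (19+1)| = |1| = 1 ≤ 2√19 ≈ 8.7178 ✓.


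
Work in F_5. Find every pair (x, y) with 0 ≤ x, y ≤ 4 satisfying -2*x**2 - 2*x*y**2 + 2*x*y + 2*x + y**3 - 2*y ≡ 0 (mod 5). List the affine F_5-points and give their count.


Affine F_5-points: {(0, 0), (1, 0), (1, 2), (2, 1), (3, 2), (4, 1)}; count = 6.

For each of the 25 pairs (x, y) ∈ F_5², evaluate f(x, y) mod 5. Record the zeros.
  x = 0: [0↦0, 1↦4, 2↦4, 3↦1, 4↦1]  zeros at y ∈ {0}
  x = 1: [0↦0, 1↦4, 2↦0, 3↦4, 4↦2]  zeros at y ∈ {0, 2}
  x = 2: [0↦1, 1↦0, 2↦2, 3↦3, 4↦4]  zeros at y ∈ {1}
  x = 3: [0↦3, 1↦2, 2↦0, 3↦3, 4↦2]  zeros at y ∈ {2}
  x = 4: [0↦1, 1↦0, 2↦4, 3↦4, 4↦1]  zeros at y ∈ {1}
Collecting zeros: affine points = {(0, 0), (1, 0), (1, 2), (2, 1), (3, 2), (4, 1)}.
Total count |C(F_5)_aff| = 6.


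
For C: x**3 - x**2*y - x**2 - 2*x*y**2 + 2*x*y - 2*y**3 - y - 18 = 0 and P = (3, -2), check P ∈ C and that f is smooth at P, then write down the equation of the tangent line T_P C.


Tangent line at P: 21*x - 4*y - 71 = 0.

Step 1: f(3, -2) = 0, so P lies on C.
Step 2: partial derivatives
  f_x(x, y) = 3*x**2 - 2*x*y - 2*x - 2*y**2 + 2*y, f_y(x, y) = -x**2 - 4*x*y + 2*x - 6*y**2 - 1.
  f_x(P) = 21, f_y(P) = -4 (gradient nonzero, so P is smooth).
Step 3: tangent line at P: 21·(x − 3) + -4·(y − -2) = 0.
Expanding: 21*x - 4*y - 71 = 0.


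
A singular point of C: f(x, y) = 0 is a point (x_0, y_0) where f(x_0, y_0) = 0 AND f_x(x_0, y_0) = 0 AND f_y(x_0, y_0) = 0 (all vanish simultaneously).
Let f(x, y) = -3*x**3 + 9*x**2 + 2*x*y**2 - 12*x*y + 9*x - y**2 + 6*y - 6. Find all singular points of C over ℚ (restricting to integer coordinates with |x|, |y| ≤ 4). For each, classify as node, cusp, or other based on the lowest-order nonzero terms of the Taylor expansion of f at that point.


Singular points: {(1, 3)}; classification: cusp.

Compute partial derivatives:
  f_x = -9*x**2 + 18*x + 2*y**2 - 12*y + 9.
  f_y = 4*x*y - 12*x - 2*y + 6.
Scan x_0 ∈ {−4, ..., 4}. For each x_0, f_y(x_0, y) is a polynomial in y; find its integer roots y ∈ {−4, ..., 4}, then test f_x and f at those candidates.
  x = -4: f_y(-4, y) = 54 - 18*y; vanishes at y ∈ {3}. (-4, 3): f_x = -225 ≠ 0.
  x = -3: f_y(-3, y) = 42 - 14*y; vanishes at y ∈ {3}. (-3, 3): f_x = -144 ≠ 0.
  x = -2: f_y(-2, y) = 30 - 10*y; vanishes at y ∈ {3}. (-2, 3): f_x = -81 ≠ 0.
  x = -1: f_y(-1, y) = 18 - 6*y; vanishes at y ∈ {3}. (-1, 3): f_x = -36 ≠ 0.
  x = 0: f_y(0, y) = 6 - 2*y; vanishes at y ∈ {3}. (0, 3): f_x = -9 ≠ 0.
  x = 1: f_y(1, y) = 2*y - 6; vanishes at y ∈ {3}. (1, 3): f_x = 0, f = 0 — SINGULAR.
  x = 2: f_y(2, y) = 6*y - 18; vanishes at y ∈ {3}. (2, 3): f_x = -9 ≠ 0.
  x = 3: f_y(3, y) = 10*y - 30; vanishes at y ∈ {3}. (3, 3): f_x = -36 ≠ 0.
  x = 4: f_y(4, y) = 14*y - 42; vanishes at y ∈ {3}. (4, 3): f_x = -81 ≠ 0.
Only singular point on the grid: (1, 3).
Classify: substitute x = 1 + u, y = 3 + v and expand: f = -3*u**3 + 2*u*v**2 + v**2.
No constant or linear terms (consistent with a singular point). Quadratic part: v**2. Cubic part: -3*u**3 + 2*u*v**2.
The quadratic part v**2 is a perfect square, so there is a single (double) tangent line v = 0, i.e. y = 3. Restricting the cubic part to that line (v = 0) leaves -3*u**3 ≠ 0, so f is not divisible by v and the branch is v² ≈ 3*u**3 to lowest order — this is a cusp.
Classification: cusp.


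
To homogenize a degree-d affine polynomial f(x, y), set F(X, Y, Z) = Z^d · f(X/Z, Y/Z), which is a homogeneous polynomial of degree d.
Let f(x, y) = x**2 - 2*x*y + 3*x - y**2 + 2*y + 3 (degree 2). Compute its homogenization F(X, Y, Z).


F(X, Y, Z) = X**2 - 2*X*Y + 3*X*Z - Y**2 + 2*Y*Z + 3*Z**2

deg(f) = 2.
Substitute x = X/Z, y = Y/Z into f, then multiply by Z^2.
  monomial 1·x^2·y^0 ↦ 1·X^2·Y^0·Z^0.
  monomial -2·x^1·y^1 ↦ -2·X^1·Y^1·Z^0.
  monomial 3·x^1·y^0 ↦ 3·X^1·Y^0·Z^1.
  monomial -1·x^0·y^2 ↦ -1·X^0·Y^2·Z^0.
  monomial 2·x^0·y^1 ↦ 2·X^0·Y^1·Z^1.
  monomial 3·x^0·y^0 ↦ 3·X^0·Y^0·Z^2.
Collecting: F(X, Y, Z) = X**2 - 2*X*Y + 3*X*Z - Y**2 + 2*Y*Z + 3*Z**2.


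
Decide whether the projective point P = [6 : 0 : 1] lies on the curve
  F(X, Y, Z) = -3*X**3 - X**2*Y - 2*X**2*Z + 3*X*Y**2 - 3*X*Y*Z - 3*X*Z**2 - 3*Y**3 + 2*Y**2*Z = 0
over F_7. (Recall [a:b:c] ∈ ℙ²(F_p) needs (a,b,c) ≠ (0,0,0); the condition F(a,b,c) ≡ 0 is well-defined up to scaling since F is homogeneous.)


F(6,0,1) ≡ 4 (mod 7); P is NOT on the curve.

Evaluate F(6, 0, 1) term-by-term (mod 7).
  -3*X**3 ↦ -3·216·1·1 = -648
  -X**2*Y ↦ -1·36·0·1 = 0
  -2*X**2*Z ↦ -2·36·1·1 = -72
  3*X*Y**2 ↦ 3·6·0·1 = 0
  -3*X*Y*Z ↦ -3·6·0·1 = 0
  -3*X*Z**2 ↦ -3·6·1·1 = -18
  -3*Y**3 ↦ -3·1·0·1 = 0
  2*Y**2*Z ↦ 2·1·0·1 = 0
Sum: F(6, 0, 1) = (-648) + (0) + (-72) + (0) + (0) + (-18) + (0) + (0) = -738.
Reducing mod 7: -738 ≡ 4 (mod 7).
Since F(a, b, c) ≡ 4 ≠ 0 (mod 7), P does NOT lie on the curve.


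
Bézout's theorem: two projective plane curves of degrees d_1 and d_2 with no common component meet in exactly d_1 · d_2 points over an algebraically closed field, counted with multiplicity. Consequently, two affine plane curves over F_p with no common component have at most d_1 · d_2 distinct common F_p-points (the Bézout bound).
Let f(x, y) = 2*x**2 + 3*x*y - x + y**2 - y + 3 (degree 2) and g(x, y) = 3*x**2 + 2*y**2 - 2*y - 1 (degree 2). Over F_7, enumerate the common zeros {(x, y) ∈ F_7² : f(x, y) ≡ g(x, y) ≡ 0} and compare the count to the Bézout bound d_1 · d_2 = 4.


Common zeros: ∅; count = 0; Bézout bound = 4.

deg(f) = 2, deg(g) = 2, so Bézout bound = 4.
Scan x ∈ F_7. For each x, list the y ∈ F_7 with f(x, y) ≡ 0 and those with g(x, y) ≡ 0 (mod 7); the common zeros in that column are the intersection.
  x = 0: f ≡ 0 at y ∈ ∅; g ≡ 0 at y ∈ ∅; common: ∅.
  x = 1: f ≡ 0 at y ∈ {1, 4}; g ≡ 0 at y ∈ {3, 5}; common: ∅.
  x = 2: f ≡ 0 at y ∈ ∅; g ≡ 0 at y ∈ {4}; common: ∅.
  x = 3: f ≡ 0 at y ∈ ∅; g ≡ 0 at y ∈ ∅; common: ∅.
  x = 4: f ≡ 0 at y ∈ {4, 6}; g ≡ 0 at y ∈ ∅; common: ∅.
  x = 5: f ≡ 0 at y ∈ {1, 6}; g ≡ 0 at y ∈ {4}; common: ∅.
  x = 6: f ≡ 0 at y ∈ ∅; g ≡ 0 at y ∈ {3, 5}; common: ∅.
Collecting: common zeros = ∅, so the count is 0.
Comparison with the Bézout bound: 0 ≤ 4 = deg(f)·deg(g), as expected for curves with no common component (the affine F_7-count falls short of the bound because intersections may lie at infinity, over extension fields, or carry multiplicity).


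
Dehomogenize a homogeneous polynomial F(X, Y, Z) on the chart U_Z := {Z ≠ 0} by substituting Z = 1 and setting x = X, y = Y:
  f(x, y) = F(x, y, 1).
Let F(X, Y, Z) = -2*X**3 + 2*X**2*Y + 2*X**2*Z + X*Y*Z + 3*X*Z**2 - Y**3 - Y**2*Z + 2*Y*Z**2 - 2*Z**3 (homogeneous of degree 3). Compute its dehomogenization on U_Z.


f(x, y) = -2*x**3 + 2*x**2*y + 2*x**2 + x*y + 3*x - y**3 - y**2 + 2*y - 2

On U_Z we set Z = 1. Each monomial c·X^i·Y^j·Z^k in F becomes c·x^i·y^j·1^k = c·x^i·y^j.
Substituting Z = 1: F(X, Y, 1) = -2*x**3 + 2*x**2*y + 2*x**2 + x*y + 3*x - y**3 - y**2 + 2*y - 2.
Note: deg(f) ≤ deg(F) = 3; strict inequality happens when F is divisible by Z (lost terms).


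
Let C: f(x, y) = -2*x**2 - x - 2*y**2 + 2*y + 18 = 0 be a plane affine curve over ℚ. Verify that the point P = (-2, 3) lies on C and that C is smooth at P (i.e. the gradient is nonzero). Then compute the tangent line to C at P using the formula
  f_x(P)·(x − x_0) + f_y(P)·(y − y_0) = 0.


Tangent line at P: 7*x - 10*y + 44 = 0.

Step 1: f(-2, 3) = 0, so P lies on C.
Step 2: partial derivatives
  f_x(x, y) = -4*x - 1, f_y(x, y) = 2 - 4*y.
  f_x(P) = 7, f_y(P) = -10 (gradient nonzero, so P is smooth).
Step 3: tangent line at P: 7·(x − -2) + -10·(y − 3) = 0.
Expanding: 7*x - 10*y + 44 = 0.


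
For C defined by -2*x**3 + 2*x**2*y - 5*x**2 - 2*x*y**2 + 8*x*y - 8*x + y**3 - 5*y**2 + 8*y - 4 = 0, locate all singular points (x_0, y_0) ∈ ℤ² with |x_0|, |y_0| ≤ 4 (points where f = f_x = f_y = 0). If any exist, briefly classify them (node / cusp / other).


Singular points: {(0, 2)}; classification: node.

Compute partial derivatives:
  f_x = -6*x**2 + 4*x*y - 10*x - 2*y**2 + 8*y - 8.
  f_y = 2*x**2 - 4*x*y + 8*x + 3*y**2 - 10*y + 8.
Scan x_0 ∈ {−4, ..., 4}. For each x_0, f_y(x_0, y) is a polynomial in y; find its integer roots y ∈ {−4, ..., 4}, then test f_x and f at those candidates.
  x = -4: f_y(-4, y) = 3*y**2 + 6*y + 8; no integer root y with |y| ≤ 4.
  x = -3: f_y(-3, y) = 3*y**2 + 2*y + 2; no integer root y with |y| ≤ 4.
  x = -2: f_y(-2, y) = 3*y**2 - 2*y; vanishes at y ∈ {0}. (-2, 0): f_x = -12 ≠ 0.
  x = -1: f_y(-1, y) = 3*y**2 - 6*y + 2; no integer root y with |y| ≤ 4.
  x = 0: f_y(0, y) = 3*y**2 - 10*y + 8; vanishes at y ∈ {2}. (0, 2): f_x = 0, f = 0 — SINGULAR.
  x = 1: f_y(1, y) = 3*y**2 - 14*y + 18; no integer root y with |y| ≤ 4.
  x = 2: f_y(2, y) = 3*y**2 - 18*y + 32; no integer root y with |y| ≤ 4.
  x = 3: f_y(3, y) = 3*y**2 - 22*y + 50; no integer root y with |y| ≤ 4.
  x = 4: f_y(4, y) = 3*y**2 - 26*y + 72; no integer root y with |y| ≤ 4.
Only singular point on the grid: (0, 2).
Classify: substitute x = 0 + u, y = 2 + v and expand: f = -2*u**3 + 2*u**2*v - u**2 - 2*u*v**2 + v**3 + v**2.
No constant or linear terms (consistent with a singular point). Quadratic part: -u**2 + v**2. Cubic part: -2*u**3 + 2*u**2*v - 2*u*v**2 + v**3.
The quadratic part v**2 - u**2 = (v − u)(v + u) splits into two distinct linear factors, so there are two distinct tangent lines y − 2 = ±(x − 0) — this is a node (ordinary double point).
Classification: node.


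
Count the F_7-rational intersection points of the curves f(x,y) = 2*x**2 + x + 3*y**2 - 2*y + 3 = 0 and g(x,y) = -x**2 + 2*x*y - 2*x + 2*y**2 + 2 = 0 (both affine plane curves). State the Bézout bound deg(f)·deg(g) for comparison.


Common zeros: {(2, 1)}; count = 1; Bézout bound = 4.

deg(f) = 2, deg(g) = 2, so Bézout bound = 4.
Scan x ∈ F_7. For each x, list the y ∈ F_7 with f(x, y) ≡ 0 and those with g(x, y) ≡ 0 (mod 7); the common zeros in that column are the intersection.
  x = 0: f ≡ 0 at y ∈ ∅; g ≡ 0 at y ∈ ∅; common: ∅.
  x = 1: f ≡ 0 at y ∈ {1, 2}; g ≡ 0 at y ∈ ∅; common: ∅.
  x = 2: f ≡ 0 at y ∈ {1, 2}; g ≡ 0 at y ∈ {1, 4}; common: {1}.
  x = 3: f ≡ 0 at y ∈ ∅; g ≡ 0 at y ∈ {2}; common: ∅.
  x = 4: f ≡ 0 at y ∈ ∅; g ≡ 0 at y ∈ {4, 6}; common: ∅.
  x = 5: f ≡ 0 at y ∈ {4, 6}; g ≡ 0 at y ∈ {1}; common: ∅.
  x = 6: f ≡ 0 at y ∈ ∅; g ≡ 0 at y ∈ {2, 6}; common: ∅.
Collecting: common zeros = {(2, 1)}, so the count is 1.
Comparison with the Bézout bound: 1 ≤ 4 = deg(f)·deg(g), as expected for curves with no common component (the affine F_7-count falls short of the bound because intersections may lie at infinity, over extension fields, or carry multiplicity).


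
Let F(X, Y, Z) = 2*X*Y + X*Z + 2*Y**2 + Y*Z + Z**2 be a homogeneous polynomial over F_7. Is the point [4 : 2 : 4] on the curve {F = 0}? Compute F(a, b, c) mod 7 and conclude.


F(4,2,4) ≡ 1 (mod 7); P is NOT on the curve.

Evaluate F(4, 2, 4) term-by-term (mod 7).
  2*X*Y ↦ 2·4·2·1 = 16
  X*Z ↦ 1·4·1·4 = 16
  2*Y**2 ↦ 2·1·4·1 = 8
  Y*Z ↦ 1·1·2·4 = 8
  Z**2 ↦ 1·1·1·16 = 16
Sum: F(4, 2, 4) = (16) + (16) + (8) + (8) + (16) = 64.
Reducing mod 7: 64 ≡ 1 (mod 7).
Since F(a, b, c) ≡ 1 ≠ 0 (mod 7), P does NOT lie on the curve.


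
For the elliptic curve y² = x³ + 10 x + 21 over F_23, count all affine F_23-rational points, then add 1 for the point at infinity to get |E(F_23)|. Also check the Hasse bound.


Affine points = {(1, 3), (1, 20), (2, 7), (2, 16), (3, 3), (3, 20), (5, 9), (5, 14), (9, 9), (9, 14), (11, 6), (11, 17), (12, 11), (12, 12), (13, 5), (13, 18), (15, 2), (15, 21), (19, 3), (19, 20), (21, 4), (21, 19)}; affine count = 22; |E(F_23)| = 23.

Discriminant check: Δ ∝ 4a³ + 27b² = 4·10³ + 27·21² = 4·1000 + 27·441 ≡ 14 (mod 23). Nonzero ⇒ E is nonsingular.
For each x ∈ F_23, compute rhs = x³ + 10·x + 21 mod 23, then count y ∈ F_23 with y² ≡ rhs.
  x = 0: rhs = 21, matching y values: none (0 points).
  x = 1: rhs = 9, matching y values: 3, 20 (2 points).
  x = 2: rhs = 3, matching y values: 7, 16 (2 points).
  x = 3: rhs = 9, matching y values: 3, 20 (2 points).
  x = 4: rhs = 10, matching y values: none (0 points).
  x = 5: rhs = 12, matching y values: 9, 14 (2 points).
  x = 6: rhs = 21, matching y values: none (0 points).
  x = 7: rhs = 20, matching y values: none (0 points).
  x = 8: rhs = 15, matching y values: none (0 points).
  x = 9: rhs = 12, matching y values: 9, 14 (2 points).
  x = 10: rhs = 17, matching y values: none (0 points).
  x = 11: rhs = 13, matching y values: 6, 17 (2 points).
  x = 12: rhs = 6, matching y values: 11, 12 (2 points).
  x = 13: rhs = 2, matching y values: 5, 18 (2 points).
  x = 14: rhs = 7, matching y values: none (0 points).
  x = 15: rhs = 4, matching y values: 2, 21 (2 points).
  x = 16: rhs = 22, matching y values: none (0 points).
  x = 17: rhs = 21, matching y values: none (0 points).
  x = 18: rhs = 7, matching y values: none (0 points).
  x = 19: rhs = 9, matching y values: 3, 20 (2 points).
  x = 20: rhs = 10, matching y values: none (0 points).
  x = 21: rhs = 16, matching y values: 4, 19 (2 points).
  x = 22: rhs = 10, matching y values: none (0 points).
Total affine count: 22.
Full point count |E(F_23)| = 22 + 1 = 23.
Hasse bound: |23 − (23+1)| = |-1| = 1 ≤ 2√23 ≈ 9.5917 ✓.


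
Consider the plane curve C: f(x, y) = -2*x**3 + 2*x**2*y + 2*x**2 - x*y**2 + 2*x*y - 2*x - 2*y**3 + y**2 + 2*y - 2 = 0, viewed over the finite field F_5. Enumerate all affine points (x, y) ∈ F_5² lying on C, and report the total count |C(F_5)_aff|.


Affine F_5-points: {(0, 2), (1, 1), (1, 3), (2, 3), (3, 4), (4, 2)}; count = 6.

For each of the 25 pairs (x, y) ∈ F_5², evaluate f(x, y) mod 5. Record the zeros.
  x = 0: [0↦3, 1↦4, 2↦0, 3↦4, 4↦4]  zeros at y ∈ {2}
  x = 1: [0↦1, 1↦0, 2↦2, 3↦0, 4↦2]  zeros at y ∈ {1, 3}
  x = 2: [0↦1, 1↦2, 2↦4, 3↦0, 4↦3]  zeros at y ∈ {3}
  x = 3: [0↦1, 1↦3, 2↦4, 3↦2, 4↦0]  zeros at y ∈ {4}
  x = 4: [0↦4, 1↦1, 2↦0, 3↦4, 4↦1]  zeros at y ∈ {2}
Collecting zeros: affine points = {(0, 2), (1, 1), (1, 3), (2, 3), (3, 4), (4, 2)}.
Total count |C(F_5)_aff| = 6.


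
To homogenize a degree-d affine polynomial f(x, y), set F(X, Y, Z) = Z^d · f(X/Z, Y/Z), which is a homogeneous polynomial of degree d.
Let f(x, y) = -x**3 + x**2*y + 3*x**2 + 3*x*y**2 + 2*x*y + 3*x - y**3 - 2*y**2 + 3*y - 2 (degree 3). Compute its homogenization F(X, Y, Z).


F(X, Y, Z) = -X**3 + X**2*Y + 3*X**2*Z + 3*X*Y**2 + 2*X*Y*Z + 3*X*Z**2 - Y**3 - 2*Y**2*Z + 3*Y*Z**2 - 2*Z**3

deg(f) = 3.
Substitute x = X/Z, y = Y/Z into f, then multiply by Z^3.
  monomial -1·x^3·y^0 ↦ -1·X^3·Y^0·Z^0.
  monomial 1·x^2·y^1 ↦ 1·X^2·Y^1·Z^0.
  monomial 3·x^2·y^0 ↦ 3·X^2·Y^0·Z^1.
  monomial 3·x^1·y^2 ↦ 3·X^1·Y^2·Z^0.
  monomial 2·x^1·y^1 ↦ 2·X^1·Y^1·Z^1.
  monomial 3·x^1·y^0 ↦ 3·X^1·Y^0·Z^2.
  monomial -1·x^0·y^3 ↦ -1·X^0·Y^3·Z^0.
  monomial -2·x^0·y^2 ↦ -2·X^0·Y^2·Z^1.
  monomial 3·x^0·y^1 ↦ 3·X^0·Y^1·Z^2.
  monomial -2·x^0·y^0 ↦ -2·X^0·Y^0·Z^3.
Collecting: F(X, Y, Z) = -X**3 + X**2*Y + 3*X**2*Z + 3*X*Y**2 + 2*X*Y*Z + 3*X*Z**2 - Y**3 - 2*Y**2*Z + 3*Y*Z**2 - 2*Z**3.


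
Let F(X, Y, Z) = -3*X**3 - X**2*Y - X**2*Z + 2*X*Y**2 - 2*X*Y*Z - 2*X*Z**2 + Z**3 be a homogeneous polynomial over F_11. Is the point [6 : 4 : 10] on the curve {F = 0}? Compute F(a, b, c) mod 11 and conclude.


F(6,4,10) ≡ 10 (mod 11); P is NOT on the curve.

Evaluate F(6, 4, 10) term-by-term (mod 11).
  -3*X**3 ↦ -3·216·1·1 = -648
  -X**2*Y ↦ -1·36·4·1 = -144
  -X**2*Z ↦ -1·36·1·10 = -360
  2*X*Y**2 ↦ 2·6·16·1 = 192
  -2*X*Y*Z ↦ -2·6·4·10 = -480
  -2*X*Z**2 ↦ -2·6·1·100 = -1200
  Z**3 ↦ 1·1·1·1000 = 1000
Sum: F(6, 4, 10) = (-648) + (-144) + (-360) + (192) + (-480) + (-1200) + (1000) = -1640.
Reducing mod 11: -1640 ≡ 10 (mod 11).
Since F(a, b, c) ≡ 10 ≠ 0 (mod 11), P does NOT lie on the curve.


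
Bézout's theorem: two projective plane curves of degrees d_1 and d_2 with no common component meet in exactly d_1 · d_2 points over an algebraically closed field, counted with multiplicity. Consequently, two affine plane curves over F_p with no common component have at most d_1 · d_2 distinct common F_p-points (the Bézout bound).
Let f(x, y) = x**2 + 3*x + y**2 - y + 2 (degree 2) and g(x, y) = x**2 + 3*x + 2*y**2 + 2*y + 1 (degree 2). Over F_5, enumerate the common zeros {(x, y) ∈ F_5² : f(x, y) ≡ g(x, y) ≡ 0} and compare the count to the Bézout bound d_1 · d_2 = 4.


Common zeros: ∅; count = 0; Bézout bound = 4.

deg(f) = 2, deg(g) = 2, so Bézout bound = 4.
Scan x ∈ F_5. For each x, list the y ∈ F_5 with f(x, y) ≡ 0 and those with g(x, y) ≡ 0 (mod 5); the common zeros in that column are the intersection.
  x = 0: f ≡ 0 at y ∈ ∅; g ≡ 0 at y ∈ {1, 3}; common: ∅.
  x = 1: f ≡ 0 at y ∈ ∅; g ≡ 0 at y ∈ {0, 4}; common: ∅.
  x = 2: f ≡ 0 at y ∈ ∅; g ≡ 0 at y ∈ {1, 3}; common: ∅.
  x = 3: f ≡ 0 at y ∈ {0, 1}; g ≡ 0 at y ∈ ∅; common: ∅.
  x = 4: f ≡ 0 at y ∈ {0, 1}; g ≡ 0 at y ∈ ∅; common: ∅.
Collecting: common zeros = ∅, so the count is 0.
Comparison with the Bézout bound: 0 ≤ 4 = deg(f)·deg(g), as expected for curves with no common component (the affine F_5-count falls short of the bound because intersections may lie at infinity, over extension fields, or carry multiplicity).


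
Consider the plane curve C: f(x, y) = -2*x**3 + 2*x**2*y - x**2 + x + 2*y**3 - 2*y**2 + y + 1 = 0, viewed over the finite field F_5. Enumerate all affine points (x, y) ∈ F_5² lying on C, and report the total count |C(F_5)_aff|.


Affine F_5-points: {(0, 3), (2, 4), (3, 1), (4, 2)}; count = 4.

For each of the 25 pairs (x, y) ∈ F_5², evaluate f(x, y) mod 5. Record the zeros.
  x = 0: [0↦1, 1↦2, 2↦1, 3↦0, 4↦1]  zeros at y ∈ {3}
  x = 1: [0↦4, 1↦2, 2↦3, 3↦4, 4↦2]  zeros at y ∈ ∅
  x = 2: [0↦3, 1↦2, 2↦4, 3↦1, 4↦0]  zeros at y ∈ {4}
  x = 3: [0↦1, 1↦0, 2↦2, 3↦4, 4↦3]  zeros at y ∈ {1}
  x = 4: [0↦1, 1↦4, 2↦0, 3↦1, 4↦4]  zeros at y ∈ {2}
Collecting zeros: affine points = {(0, 3), (2, 4), (3, 1), (4, 2)}.
Total count |C(F_5)_aff| = 4.


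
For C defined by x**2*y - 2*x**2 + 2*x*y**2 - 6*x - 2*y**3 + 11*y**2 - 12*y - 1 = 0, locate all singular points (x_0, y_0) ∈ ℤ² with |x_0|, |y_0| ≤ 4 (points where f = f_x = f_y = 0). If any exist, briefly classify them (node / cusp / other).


Singular points: {(-2, 1)}; classification: node.

Compute partial derivatives:
  f_x = 2*x*y - 4*x + 2*y**2 - 6.
  f_y = x**2 + 4*x*y - 6*y**2 + 22*y - 12.
Scan x_0 ∈ {−4, ..., 4}. For each x_0, f_y(x_0, y) is a polynomial in y; find its integer roots y ∈ {−4, ..., 4}, then test f_x and f at those candidates.
  x = -4: f_y(-4, y) = -6*y**2 + 6*y + 4; no integer root y with |y| ≤ 4.
  x = -3: f_y(-3, y) = -6*y**2 + 10*y - 3; no integer root y with |y| ≤ 4.
  x = -2: f_y(-2, y) = -6*y**2 + 14*y - 8; vanishes at y ∈ {1}. (-2, 1): f_x = 0, f = 0 — SINGULAR.
  x = -1: f_y(-1, y) = -6*y**2 + 18*y - 11; no integer root y with |y| ≤ 4.
  x = 0: f_y(0, y) = -6*y**2 + 22*y - 12; vanishes at y ∈ {3}. (0, 3): f_x = 12 ≠ 0.
  x = 1: f_y(1, y) = -6*y**2 + 26*y - 11; no integer root y with |y| ≤ 4.
  x = 2: f_y(2, y) = -6*y**2 + 30*y - 8; no integer root y with |y| ≤ 4.
  x = 3: f_y(3, y) = -6*y**2 + 34*y - 3; no integer root y with |y| ≤ 4.
  x = 4: f_y(4, y) = -6*y**2 + 38*y + 4; no integer root y with |y| ≤ 4.
Only singular point on the grid: (-2, 1).
Classify: substitute x = -2 + u, y = 1 + v and expand: f = u**2*v - u**2 + 2*u*v**2 - 2*v**3 + v**2.
No constant or linear terms (consistent with a singular point). Quadratic part: -u**2 + v**2. Cubic part: u**2*v + 2*u*v**2 - 2*v**3.
The quadratic part v**2 - u**2 = (v − u)(v + u) splits into two distinct linear factors, so there are two distinct tangent lines y − 1 = ±(x − -2) — this is a node (ordinary double point).
Classification: node.


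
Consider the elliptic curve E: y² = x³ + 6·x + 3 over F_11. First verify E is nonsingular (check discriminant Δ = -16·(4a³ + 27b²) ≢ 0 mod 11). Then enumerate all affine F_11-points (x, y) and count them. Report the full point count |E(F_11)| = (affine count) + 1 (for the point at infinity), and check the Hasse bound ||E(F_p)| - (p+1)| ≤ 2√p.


Affine points = {(0, 5), (0, 6), (2, 1), (2, 10), (3, 2), (3, 9), (4, 5), (4, 6), (5, 2), (5, 9), (7, 5), (7, 6), (9, 4), (9, 7)}; affine count = 14; |E(F_11)| = 15.

Discriminant check: Δ ∝ 4a³ + 27b² = 4·6³ + 27·3² = 4·216 + 27·9 ≡ 7 (mod 11). Nonzero ⇒ E is nonsingular.
For each x ∈ F_11, compute rhs = x³ + 6·x + 3 mod 11, then count y ∈ F_11 with y² ≡ rhs.
  x = 0: rhs = 3, matching y values: 5, 6 (2 points).
  x = 1: rhs = 10, matching y values: none (0 points).
  x = 2: rhs = 1, matching y values: 1, 10 (2 points).
  x = 3: rhs = 4, matching y values: 2, 9 (2 points).
  x = 4: rhs = 3, matching y values: 5, 6 (2 points).
  x = 5: rhs = 4, matching y values: 2, 9 (2 points).
  x = 6: rhs = 2, matching y values: none (0 points).
  x = 7: rhs = 3, matching y values: 5, 6 (2 points).
  x = 8: rhs = 2, matching y values: none (0 points).
  x = 9: rhs = 5, matching y values: 4, 7 (2 points).
  x = 10: rhs = 7, matching y values: none (0 points).
Total affine count: 14.
Full point count |E(F_11)| = 14 + 1 = 15.
Hasse bound: |15 − (11+1)| = |3| = 3 ≤ 2√11 ≈ 6.6332 ✓.


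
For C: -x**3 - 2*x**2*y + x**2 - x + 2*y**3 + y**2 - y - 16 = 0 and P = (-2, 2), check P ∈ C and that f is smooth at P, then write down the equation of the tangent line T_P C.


Tangent line at P: -x + 19*y - 40 = 0.

Step 1: f(-2, 2) = 0, so P lies on C.
Step 2: partial derivatives
  f_x(x, y) = -3*x**2 - 4*x*y + 2*x - 1, f_y(x, y) = -2*x**2 + 6*y**2 + 2*y - 1.
  f_x(P) = -1, f_y(P) = 19 (gradient nonzero, so P is smooth).
Step 3: tangent line at P: -1·(x − -2) + 19·(y − 2) = 0.
Expanding: -x + 19*y - 40 = 0.


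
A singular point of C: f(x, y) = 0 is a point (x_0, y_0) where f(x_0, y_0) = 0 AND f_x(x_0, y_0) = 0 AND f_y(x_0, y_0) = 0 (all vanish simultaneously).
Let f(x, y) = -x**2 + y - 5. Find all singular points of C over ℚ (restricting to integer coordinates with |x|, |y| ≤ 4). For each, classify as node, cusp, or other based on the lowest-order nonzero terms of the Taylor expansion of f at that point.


No singular points in the scanned grid; C is smooth there.

Compute partial derivatives:
  f_x = -2*x.
  f_y = 1.
f_y = 1 is a nonzero constant, so f_y never vanishes: no point (x, y) can satisfy f = f_x = f_y = 0. In particular no (x, y) ∈ {−4, ..., 4}² is singular; the curve is smooth.


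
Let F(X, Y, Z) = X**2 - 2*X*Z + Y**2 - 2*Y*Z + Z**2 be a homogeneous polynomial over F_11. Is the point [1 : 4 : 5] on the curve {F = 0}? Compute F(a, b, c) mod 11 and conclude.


F(1,4,5) ≡ 3 (mod 11); P is NOT on the curve.

Evaluate F(1, 4, 5) term-by-term (mod 11).
  X**2 ↦ 1·1·1·1 = 1
  -2*X*Z ↦ -2·1·1·5 = -10
  Y**2 ↦ 1·1·16·1 = 16
  -2*Y*Z ↦ -2·1·4·5 = -40
  Z**2 ↦ 1·1·1·25 = 25
Sum: F(1, 4, 5) = (1) + (-10) + (16) + (-40) + (25) = -8.
Reducing mod 11: -8 ≡ 3 (mod 11).
Since F(a, b, c) ≡ 3 ≠ 0 (mod 11), P does NOT lie on the curve.


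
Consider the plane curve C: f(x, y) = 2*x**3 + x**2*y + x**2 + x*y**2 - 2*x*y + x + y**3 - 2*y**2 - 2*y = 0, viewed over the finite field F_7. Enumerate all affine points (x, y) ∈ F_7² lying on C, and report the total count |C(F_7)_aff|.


Affine F_7-points: {(0, 0), (2, 1), (3, 3), (5, 0), (6, 6)}; count = 5.

For each of the 49 pairs (x, y) ∈ F_7², evaluate f(x, y) mod 7. Record the zeros.
  x = 0: [0↦0, 1↦4, 2↦3, 3↦3, 4↦3, 5↦2, 6↦6]  zeros at y ∈ {0}
  x = 1: [0↦4, 1↦1, 2↦2, 3↦6, 4↦5, 5↦5, 6↦5]  zeros at y ∈ ∅
  x = 2: [0↦1, 1↦0, 2↦5, 3↦1, 4↦1, 5↦4, 6↦2]  zeros at y ∈ {1}
  x = 3: [0↦3, 1↦6, 2↦3, 3↦0, 4↦3, 5↦4, 6↦2]  zeros at y ∈ {3}
  x = 4: [0↦1, 1↦3, 2↦1, 3↦1, 4↦2, 5↦3, 6↦3]  zeros at y ∈ ∅
  x = 5: [0↦0, 1↦3, 2↦4, 3↦2, 4↦3, 5↦6, 6↦3]  zeros at y ∈ {0}
  x = 6: [0↦5, 1↦4, 2↦3, 3↦1, 4↦4, 5↦4, 6↦0]  zeros at y ∈ {6}
Collecting zeros: affine points = {(0, 0), (2, 1), (3, 3), (5, 0), (6, 6)}.
Total count |C(F_7)_aff| = 5.


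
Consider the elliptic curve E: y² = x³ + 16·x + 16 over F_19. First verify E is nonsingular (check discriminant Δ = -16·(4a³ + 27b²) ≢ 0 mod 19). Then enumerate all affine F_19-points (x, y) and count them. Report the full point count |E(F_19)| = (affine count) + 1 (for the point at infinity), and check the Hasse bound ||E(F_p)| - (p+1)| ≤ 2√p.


Affine points = {(0, 4), (0, 15), (4, 7), (4, 12), (6, 9), (6, 10), (10, 6), (10, 13), (12, 6), (12, 13), (14, 1), (14, 18), (16, 6), (16, 13)}; affine count = 14; |E(F_19)| = 15.

Discriminant check: Δ ∝ 4a³ + 27b² = 4·16³ + 27·16² = 4·4096 + 27·256 ≡ 2 (mod 19). Nonzero ⇒ E is nonsingular.
For each x ∈ F_19, compute rhs = x³ + 16·x + 16 mod 19, then count y ∈ F_19 with y² ≡ rhs.
  x = 0: rhs = 16, matching y values: 4, 15 (2 points).
  x = 1: rhs = 14, matching y values: none (0 points).
  x = 2: rhs = 18, matching y values: none (0 points).
  x = 3: rhs = 15, matching y values: none (0 points).
  x = 4: rhs = 11, matching y values: 7, 12 (2 points).
  x = 5: rhs = 12, matching y values: none (0 points).
  x = 6: rhs = 5, matching y values: 9, 10 (2 points).
  x = 7: rhs = 15, matching y values: none (0 points).
  x = 8: rhs = 10, matching y values: none (0 points).
  x = 9: rhs = 15, matching y values: none (0 points).
  x = 10: rhs = 17, matching y values: 6, 13 (2 points).
  x = 11: rhs = 3, matching y values: none (0 points).
  x = 12: rhs = 17, matching y values: 6, 13 (2 points).
  x = 13: rhs = 8, matching y values: none (0 points).
  x = 14: rhs = 1, matching y values: 1, 18 (2 points).
  x = 15: rhs = 2, matching y values: none (0 points).
  x = 16: rhs = 17, matching y values: 6, 13 (2 points).
  x = 17: rhs = 14, matching y values: none (0 points).
  x = 18: rhs = 18, matching y values: none (0 points).
Total affine count: 14.
Full point count |E(F_19)| = 14 + 1 = 15.
Hasse bound: |15 − (19+1)| = |-5| = 5 ≤ 2√19 ≈ 8.7178 ✓.


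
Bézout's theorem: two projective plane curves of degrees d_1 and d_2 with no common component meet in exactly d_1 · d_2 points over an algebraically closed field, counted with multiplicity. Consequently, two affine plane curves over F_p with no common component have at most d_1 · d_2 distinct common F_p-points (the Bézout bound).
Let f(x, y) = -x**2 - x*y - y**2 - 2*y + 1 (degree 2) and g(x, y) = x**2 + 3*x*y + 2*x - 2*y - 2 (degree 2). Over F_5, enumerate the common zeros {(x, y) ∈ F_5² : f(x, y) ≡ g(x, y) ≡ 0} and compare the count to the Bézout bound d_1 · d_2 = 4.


Common zeros: ∅; count = 0; Bézout bound = 4.

deg(f) = 2, deg(g) = 2, so Bézout bound = 4.
Scan x ∈ F_5. For each x, list the y ∈ F_5 with f(x, y) ≡ 0 and those with g(x, y) ≡ 0 (mod 5); the common zeros in that column are the intersection.
  x = 0: f ≡ 0 at y ∈ ∅; g ≡ 0 at y ∈ {4}; common: ∅.
  x = 1: f ≡ 0 at y ∈ {0, 2}; g ≡ 0 at y ∈ {4}; common: ∅.
  x = 2: f ≡ 0 at y ∈ {2, 4}; g ≡ 0 at y ∈ {1}; common: ∅.
  x = 3: f ≡ 0 at y ∈ ∅; g ≡ 0 at y ∈ {1}; common: ∅.
  x = 4: f ≡ 0 at y ∈ {0, 4}; g ≡ 0 at y ∈ ∅; common: ∅.
Collecting: common zeros = ∅, so the count is 0.
Comparison with the Bézout bound: 0 ≤ 4 = deg(f)·deg(g), as expected for curves with no common component (the affine F_5-count falls short of the bound because intersections may lie at infinity, over extension fields, or carry multiplicity).


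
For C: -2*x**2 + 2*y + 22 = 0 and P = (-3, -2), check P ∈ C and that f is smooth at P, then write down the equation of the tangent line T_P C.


Tangent line at P: 12*x + 2*y + 40 = 0.

Step 1: f(-3, -2) = 0, so P lies on C.
Step 2: partial derivatives
  f_x(x, y) = -4*x, f_y(x, y) = 2.
  f_x(P) = 12, f_y(P) = 2 (gradient nonzero, so P is smooth).
Step 3: tangent line at P: 12·(x − -3) + 2·(y − -2) = 0.
Expanding: 12*x + 2*y + 40 = 0.


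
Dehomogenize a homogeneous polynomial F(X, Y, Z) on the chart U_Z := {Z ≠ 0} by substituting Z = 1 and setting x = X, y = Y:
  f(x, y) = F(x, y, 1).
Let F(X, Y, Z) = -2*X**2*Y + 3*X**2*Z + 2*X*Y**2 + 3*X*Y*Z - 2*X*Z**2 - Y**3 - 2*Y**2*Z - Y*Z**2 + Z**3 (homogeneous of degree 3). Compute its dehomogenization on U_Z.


f(x, y) = -2*x**2*y + 3*x**2 + 2*x*y**2 + 3*x*y - 2*x - y**3 - 2*y**2 - y + 1

On U_Z we set Z = 1. Each monomial c·X^i·Y^j·Z^k in F becomes c·x^i·y^j·1^k = c·x^i·y^j.
Substituting Z = 1: F(X, Y, 1) = -2*x**2*y + 3*x**2 + 2*x*y**2 + 3*x*y - 2*x - y**3 - 2*y**2 - y + 1.
Note: deg(f) ≤ deg(F) = 3; strict inequality happens when F is divisible by Z (lost terms).


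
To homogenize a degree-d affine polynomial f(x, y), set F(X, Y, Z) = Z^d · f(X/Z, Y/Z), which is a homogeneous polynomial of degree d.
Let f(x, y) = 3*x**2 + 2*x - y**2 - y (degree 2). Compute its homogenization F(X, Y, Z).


F(X, Y, Z) = 3*X**2 + 2*X*Z - Y**2 - Y*Z

deg(f) = 2.
Substitute x = X/Z, y = Y/Z into f, then multiply by Z^2.
  monomial 3·x^2·y^0 ↦ 3·X^2·Y^0·Z^0.
  monomial 2·x^1·y^0 ↦ 2·X^1·Y^0·Z^1.
  monomial -1·x^0·y^2 ↦ -1·X^0·Y^2·Z^0.
  monomial -1·x^0·y^1 ↦ -1·X^0·Y^1·Z^1.
Collecting: F(X, Y, Z) = 3*X**2 + 2*X*Z - Y**2 - Y*Z.


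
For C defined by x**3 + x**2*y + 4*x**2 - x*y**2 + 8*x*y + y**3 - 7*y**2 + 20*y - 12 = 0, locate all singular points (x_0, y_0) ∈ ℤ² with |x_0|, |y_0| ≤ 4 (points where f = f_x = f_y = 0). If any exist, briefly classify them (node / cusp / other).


Singular points: {(-2, 2)}; classification: cusp.

Compute partial derivatives:
  f_x = 3*x**2 + 2*x*y + 8*x - y**2 + 8*y.
  f_y = x**2 - 2*x*y + 8*x + 3*y**2 - 14*y + 20.
Scan x_0 ∈ {−4, ..., 4}. For each x_0, f_y(x_0, y) is a polynomial in y; find its integer roots y ∈ {−4, ..., 4}, then test f_x and f at those candidates.
  x = -4: f_y(-4, y) = 3*y**2 - 6*y + 4; no integer root y with |y| ≤ 4.
  x = -3: f_y(-3, y) = 3*y**2 - 8*y + 5; vanishes at y ∈ {1}. (-3, 1): f_x = 4 ≠ 0.
  x = -2: f_y(-2, y) = 3*y**2 - 10*y + 8; vanishes at y ∈ {2}. (-2, 2): f_x = 0, f = 0 — SINGULAR.
  x = -1: f_y(-1, y) = 3*y**2 - 12*y + 13; no integer root y with |y| ≤ 4.
  x = 0: f_y(0, y) = 3*y**2 - 14*y + 20; no integer root y with |y| ≤ 4.
  x = 1: f_y(1, y) = 3*y**2 - 16*y + 29; no integer root y with |y| ≤ 4.
  x = 2: f_y(2, y) = 3*y**2 - 18*y + 40; no integer root y with |y| ≤ 4.
  x = 3: f_y(3, y) = 3*y**2 - 20*y + 53; no integer root y with |y| ≤ 4.
  x = 4: f_y(4, y) = 3*y**2 - 22*y + 68; no integer root y with |y| ≤ 4.
Only singular point on the grid: (-2, 2).
Classify: substitute x = -2 + u, y = 2 + v and expand: f = u**3 + u**2*v - u*v**2 + v**3 + v**2.
No constant or linear terms (consistent with a singular point). Quadratic part: v**2. Cubic part: u**3 + u**2*v - u*v**2 + v**3.
The quadratic part v**2 is a perfect square, so there is a single (double) tangent line v = 0, i.e. y = 2. Restricting the cubic part to that line (v = 0) leaves u**3 ≠ 0, so f is not divisible by v and the branch is v² ≈ -u**3 to lowest order — this is a cusp.
Classification: cusp.


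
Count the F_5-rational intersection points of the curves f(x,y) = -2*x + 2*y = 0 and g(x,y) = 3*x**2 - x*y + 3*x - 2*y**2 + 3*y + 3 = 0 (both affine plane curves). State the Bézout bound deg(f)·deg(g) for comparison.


Common zeros: {(2, 2)}; count = 1; Bézout bound = 2.

deg(f) = 1, deg(g) = 2, so Bézout bound = 2.
Scan x ∈ F_5. For each x, list the y ∈ F_5 with f(x, y) ≡ 0 and those with g(x, y) ≡ 0 (mod 5); the common zeros in that column are the intersection.
  x = 0: f ≡ 0 at y ∈ {0}; g ≡ 0 at y ∈ ∅; common: ∅.
  x = 1: f ≡ 0 at y ∈ {1}; g ≡ 0 at y ∈ {2, 4}; common: ∅.
  x = 2: f ≡ 0 at y ∈ {2}; g ≡ 0 at y ∈ {1, 2}; common: {2}.
  x = 3: f ≡ 0 at y ∈ {3}; g ≡ 0 at y ∈ ∅; common: ∅.
  x = 4: f ≡ 0 at y ∈ {4}; g ≡ 0 at y ∈ {1}; common: ∅.
Collecting: common zeros = {(2, 2)}, so the count is 1.
Comparison with the Bézout bound: 1 ≤ 2 = deg(f)·deg(g), as expected for curves with no common component (the affine F_5-count falls short of the bound because intersections may lie at infinity, over extension fields, or carry multiplicity).
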